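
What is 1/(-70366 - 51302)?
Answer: -1/121668 ≈ -8.2191e-6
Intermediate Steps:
1/(-70366 - 51302) = 1/(-121668) = -1/121668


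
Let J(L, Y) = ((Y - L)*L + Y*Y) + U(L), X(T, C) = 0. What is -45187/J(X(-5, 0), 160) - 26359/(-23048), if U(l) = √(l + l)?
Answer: -1065929/1715200 ≈ -0.62146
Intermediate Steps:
U(l) = √2*√l (U(l) = √(2*l) = √2*√l)
J(L, Y) = Y² + L*(Y - L) + √2*√L (J(L, Y) = ((Y - L)*L + Y*Y) + √2*√L = (L*(Y - L) + Y²) + √2*√L = (Y² + L*(Y - L)) + √2*√L = Y² + L*(Y - L) + √2*√L)
-45187/J(X(-5, 0), 160) - 26359/(-23048) = -45187/(160² - 1*0² + 0*160 + √2*√0) - 26359/(-23048) = -45187/(25600 - 1*0 + 0 + √2*0) - 26359*(-1/23048) = -45187/(25600 + 0 + 0 + 0) + 613/536 = -45187/25600 + 613/536 = -1065929/1715200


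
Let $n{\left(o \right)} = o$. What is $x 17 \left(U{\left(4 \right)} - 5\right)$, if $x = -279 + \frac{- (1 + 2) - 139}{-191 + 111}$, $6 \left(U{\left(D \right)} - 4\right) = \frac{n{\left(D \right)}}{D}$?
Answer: $\frac{188513}{48} \approx 3927.4$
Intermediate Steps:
$U{\left(D \right)} = \frac{25}{6}$ ($U{\left(D \right)} = 4 + \frac{D \frac{1}{D}}{6} = 4 + \frac{1}{6} \cdot 1 = 4 + \frac{1}{6} = \frac{25}{6}$)
$x = - \frac{11089}{40}$ ($x = -279 + \frac{\left(-1\right) 3 - 139}{-80} = -279 + \left(-3 - 139\right) \left(- \frac{1}{80}\right) = -279 - - \frac{71}{40} = -279 + \frac{71}{40} = - \frac{11089}{40} \approx -277.23$)
$x 17 \left(U{\left(4 \right)} - 5\right) = - \frac{11089 \cdot 17 \left(\frac{25}{6} - 5\right)}{40} = - \frac{11089 \cdot 17 \left(- \frac{5}{6}\right)}{40} = \left(- \frac{11089}{40}\right) \left(- \frac{85}{6}\right) = \frac{188513}{48}$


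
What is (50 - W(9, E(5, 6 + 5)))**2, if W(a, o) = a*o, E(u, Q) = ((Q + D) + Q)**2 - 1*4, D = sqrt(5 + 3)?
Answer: 20107492 + 6877728*sqrt(2) ≈ 2.9834e+7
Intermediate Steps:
D = 2*sqrt(2) (D = sqrt(8) = 2*sqrt(2) ≈ 2.8284)
E(u, Q) = -4 + (2*Q + 2*sqrt(2))**2 (E(u, Q) = ((Q + 2*sqrt(2)) + Q)**2 - 1*4 = (2*Q + 2*sqrt(2))**2 - 4 = -4 + (2*Q + 2*sqrt(2))**2)
(50 - W(9, E(5, 6 + 5)))**2 = (50 - 9*(-4 + 4*((6 + 5) + sqrt(2))**2))**2 = (50 - 9*(-4 + 4*(11 + sqrt(2))**2))**2 = (50 - (-36 + 36*(11 + sqrt(2))**2))**2 = (50 + (36 - 36*(11 + sqrt(2))**2))**2 = (86 - 36*(11 + sqrt(2))**2)**2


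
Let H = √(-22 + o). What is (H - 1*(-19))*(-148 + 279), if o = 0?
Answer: 2489 + 131*I*√22 ≈ 2489.0 + 614.44*I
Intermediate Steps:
H = I*√22 (H = √(-22 + 0) = √(-22) = I*√22 ≈ 4.6904*I)
(H - 1*(-19))*(-148 + 279) = (I*√22 - 1*(-19))*(-148 + 279) = (I*√22 + 19)*131 = (19 + I*√22)*131 = 2489 + 131*I*√22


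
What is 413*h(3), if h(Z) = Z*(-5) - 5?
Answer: -8260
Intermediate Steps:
h(Z) = -5 - 5*Z (h(Z) = -5*Z - 5 = -5 - 5*Z)
413*h(3) = 413*(-5 - 5*3) = 413*(-5 - 15) = 413*(-20) = -8260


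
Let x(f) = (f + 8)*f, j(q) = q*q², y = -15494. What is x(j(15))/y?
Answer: -11417625/15494 ≈ -736.91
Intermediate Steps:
j(q) = q³
x(f) = f*(8 + f) (x(f) = (8 + f)*f = f*(8 + f))
x(j(15))/y = (15³*(8 + 15³))/(-15494) = (3375*(8 + 3375))*(-1/15494) = (3375*3383)*(-1/15494) = 11417625*(-1/15494) = -11417625/15494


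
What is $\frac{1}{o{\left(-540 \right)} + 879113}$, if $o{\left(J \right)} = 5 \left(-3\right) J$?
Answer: $\frac{1}{887213} \approx 1.1271 \cdot 10^{-6}$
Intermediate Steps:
$o{\left(J \right)} = - 15 J$
$\frac{1}{o{\left(-540 \right)} + 879113} = \frac{1}{\left(-15\right) \left(-540\right) + 879113} = \frac{1}{8100 + 879113} = \frac{1}{887213}$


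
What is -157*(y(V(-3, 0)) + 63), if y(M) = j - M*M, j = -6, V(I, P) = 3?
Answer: -7536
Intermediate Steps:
y(M) = -6 - M**2 (y(M) = -6 - M*M = -6 - M**2)
-157*(y(V(-3, 0)) + 63) = -157*((-6 - 1*3**2) + 63) = -157*((-6 - 1*9) + 63) = -157*((-6 - 9) + 63) = -157*(-15 + 63) = -157*48 = -7536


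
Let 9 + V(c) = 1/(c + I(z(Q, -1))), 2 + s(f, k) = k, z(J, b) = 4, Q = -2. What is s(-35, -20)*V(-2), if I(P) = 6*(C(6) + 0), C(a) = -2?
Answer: 1397/7 ≈ 199.57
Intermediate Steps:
I(P) = -12 (I(P) = 6*(-2 + 0) = 6*(-2) = -12)
s(f, k) = -2 + k
V(c) = -9 + 1/(-12 + c) (V(c) = -9 + 1/(c - 12) = -9 + 1/(-12 + c))
s(-35, -20)*V(-2) = (-2 - 20)*((109 - 9*(-2))/(-12 - 2)) = -22*(109 + 18)/(-14) = -(-11)*127/7 = -22*(-127/14) = 1397/7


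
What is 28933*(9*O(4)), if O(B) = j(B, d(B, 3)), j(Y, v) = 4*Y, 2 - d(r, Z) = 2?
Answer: 4166352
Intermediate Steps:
d(r, Z) = 0 (d(r, Z) = 2 - 1*2 = 2 - 2 = 0)
O(B) = 4*B
28933*(9*O(4)) = 28933*(9*(4*4)) = 28933*(9*16) = 28933*144 = 4166352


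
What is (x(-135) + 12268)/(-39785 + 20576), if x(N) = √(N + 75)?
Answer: -12268/19209 - 2*I*√15/19209 ≈ -0.63866 - 0.00040325*I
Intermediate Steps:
x(N) = √(75 + N)
(x(-135) + 12268)/(-39785 + 20576) = (√(75 - 135) + 12268)/(-39785 + 20576) = (√(-60) + 12268)/(-19209) = (2*I*√15 + 12268)*(-1/19209) = (12268 + 2*I*√15)*(-1/19209) = -12268/19209 - 2*I*√15/19209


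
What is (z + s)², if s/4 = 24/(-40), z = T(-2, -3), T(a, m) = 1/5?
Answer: 121/25 ≈ 4.8400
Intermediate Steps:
T(a, m) = ⅕
z = ⅕ ≈ 0.20000
s = -12/5 (s = 4*(24/(-40)) = 4*(24*(-1/40)) = 4*(-⅗) = -12/5 ≈ -2.4000)
(z + s)² = (⅕ - 12/5)² = (-11/5)² = 121/25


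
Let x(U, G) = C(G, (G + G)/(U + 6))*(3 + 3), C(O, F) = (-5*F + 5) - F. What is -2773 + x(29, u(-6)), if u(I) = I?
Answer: -95573/35 ≈ -2730.7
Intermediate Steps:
C(O, F) = 5 - 6*F (C(O, F) = (5 - 5*F) - F = 5 - 6*F)
x(U, G) = 30 - 72*G/(6 + U) (x(U, G) = (5 - 6*(G + G)/(U + 6))*(3 + 3) = (5 - 6*2*G/(6 + U))*6 = (5 - 12*G/(6 + U))*6 = 30 - 72*G/(6 + U))
-2773 + x(29, u(-6)) = -2773 + 6*(30 - 12*(-6) + 5*29)/(6 + 29) = -2773 + 6*(30 + 72 + 145)/35 = -2773 + 6*(1/35)*247 = -2773 + 1482/35 = -95573/35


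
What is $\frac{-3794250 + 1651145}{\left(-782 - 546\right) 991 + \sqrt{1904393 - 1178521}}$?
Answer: $\frac{176276815565}{108248850777} + \frac{2143105 \sqrt{45367}}{432995403108} \approx 1.6295$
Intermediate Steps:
$\frac{-3794250 + 1651145}{\left(-782 - 546\right) 991 + \sqrt{1904393 - 1178521}} = - \frac{2143105}{\left(-1328\right) 991 + \sqrt{725872}} = - \frac{2143105}{-1316048 + 4 \sqrt{45367}}$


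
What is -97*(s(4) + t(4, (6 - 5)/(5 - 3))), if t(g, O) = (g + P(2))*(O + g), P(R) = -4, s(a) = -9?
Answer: 873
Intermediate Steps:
t(g, O) = (-4 + g)*(O + g) (t(g, O) = (g - 4)*(O + g) = (-4 + g)*(O + g))
-97*(s(4) + t(4, (6 - 5)/(5 - 3))) = -97*(-9 + (4² - 4*(6 - 5)/(5 - 3) - 4*4 + ((6 - 5)/(5 - 3))*4)) = -97*(-9 + (16 - 4/2 - 16 + (1/2)*4)) = -97*(-9 + (16 - 4/2 - 16 + (1*(½))*4)) = -97*(-9 + (16 - 4*½ - 16 + (½)*4)) = -97*(-9 + (16 - 2 - 16 + 2)) = -97*(-9 + 0) = -97*(-9) = 873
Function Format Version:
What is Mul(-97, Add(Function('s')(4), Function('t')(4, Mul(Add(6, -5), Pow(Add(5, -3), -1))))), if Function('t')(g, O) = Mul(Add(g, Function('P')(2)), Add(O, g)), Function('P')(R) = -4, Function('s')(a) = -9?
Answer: 873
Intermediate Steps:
Function('t')(g, O) = Mul(Add(-4, g), Add(O, g)) (Function('t')(g, O) = Mul(Add(g, -4), Add(O, g)) = Mul(Add(-4, g), Add(O, g)))
Mul(-97, Add(Function('s')(4), Function('t')(4, Mul(Add(6, -5), Pow(Add(5, -3), -1))))) = Mul(-97, Add(-9, Add(Pow(4, 2), Mul(-4, Mul(Add(6, -5), Pow(Add(5, -3), -1))), Mul(-4, 4), Mul(Mul(Add(6, -5), Pow(Add(5, -3), -1)), 4)))) = Mul(-97, Add(-9, Add(16, Mul(-4, Mul(1, Pow(2, -1))), -16, Mul(Mul(1, Pow(2, -1)), 4)))) = Mul(-97, Add(-9, Add(16, Mul(-4, Mul(1, Rational(1, 2))), -16, Mul(Mul(1, Rational(1, 2)), 4)))) = Mul(-97, Add(-9, Add(16, Mul(-4, Rational(1, 2)), -16, Mul(Rational(1, 2), 4)))) = Mul(-97, Add(-9, Add(16, -2, -16, 2))) = Mul(-97, Add(-9, 0)) = Mul(-97, -9) = 873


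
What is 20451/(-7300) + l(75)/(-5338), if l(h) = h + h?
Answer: -55131219/19483700 ≈ -2.8296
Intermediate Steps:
l(h) = 2*h
20451/(-7300) + l(75)/(-5338) = 20451/(-7300) + (2*75)/(-5338) = 20451*(-1/7300) + 150*(-1/5338) = -20451/7300 - 75/2669 = -55131219/19483700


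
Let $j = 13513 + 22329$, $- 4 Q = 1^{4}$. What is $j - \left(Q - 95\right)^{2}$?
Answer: $\frac{428311}{16} \approx 26769.0$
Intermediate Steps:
$Q = - \frac{1}{4}$ ($Q = - \frac{1^{4}}{4} = \left(- \frac{1}{4}\right) 1 = - \frac{1}{4} \approx -0.25$)
$j = 35842$
$j - \left(Q - 95\right)^{2} = 35842 - \left(- \frac{1}{4} - 95\right)^{2} = 35842 - \left(- \frac{381}{4}\right)^{2} = 35842 - \frac{145161}{16} = \frac{428311}{16}$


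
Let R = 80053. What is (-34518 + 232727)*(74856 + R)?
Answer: 30704357981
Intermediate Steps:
(-34518 + 232727)*(74856 + R) = (-34518 + 232727)*(74856 + 80053) = 198209*154909 = 30704357981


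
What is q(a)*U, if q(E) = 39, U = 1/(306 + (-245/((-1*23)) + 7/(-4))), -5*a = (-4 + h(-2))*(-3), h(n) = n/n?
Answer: 1196/9657 ≈ 0.12385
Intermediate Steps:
h(n) = 1
a = -9/5 (a = -(-4 + 1)*(-3)/5 = -(-3)*(-3)/5 = -⅕*9 = -9/5 ≈ -1.8000)
U = 92/28971 (U = 1/(306 + (-245/(-23) + 7*(-¼))) = 1/(306 + (-245*(-1/23) - 7/4)) = 1/(306 + (245/23 - 7/4)) = 1/(306 + 819/92) = 1/(28971/92) = 92/28971 ≈ 0.0031756)
q(a)*U = 39*(92/28971) = 1196/9657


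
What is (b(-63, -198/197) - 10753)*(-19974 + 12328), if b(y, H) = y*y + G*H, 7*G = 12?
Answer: 71547536752/1379 ≈ 5.1884e+7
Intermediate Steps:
G = 12/7 (G = (1/7)*12 = 12/7 ≈ 1.7143)
b(y, H) = y**2 + 12*H/7 (b(y, H) = y*y + 12*H/7 = y**2 + 12*H/7)
(b(-63, -198/197) - 10753)*(-19974 + 12328) = (((-63)**2 + 12*(-198/197)/7) - 10753)*(-19974 + 12328) = ((3969 + 12*(-198*1/197)/7) - 10753)*(-7646) = ((3969 + (12/7)*(-198/197)) - 10753)*(-7646) = ((3969 - 2376/1379) - 10753)*(-7646) = (5470875/1379 - 10753)*(-7646) = -9357512/1379*(-7646) = 71547536752/1379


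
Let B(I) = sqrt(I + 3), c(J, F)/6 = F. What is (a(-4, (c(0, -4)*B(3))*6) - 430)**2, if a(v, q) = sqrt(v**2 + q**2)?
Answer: 309332 - 3440*sqrt(7777) ≈ 5967.7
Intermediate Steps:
c(J, F) = 6*F
B(I) = sqrt(3 + I)
a(v, q) = sqrt(q**2 + v**2)
(a(-4, (c(0, -4)*B(3))*6) - 430)**2 = (sqrt((((6*(-4))*sqrt(3 + 3))*6)**2 + (-4)**2) - 430)**2 = (sqrt((-24*sqrt(6)*6)**2 + 16) - 430)**2 = (sqrt((-144*sqrt(6))**2 + 16) - 430)**2 = (sqrt(124416 + 16) - 430)**2 = (sqrt(124432) - 430)**2 = (4*sqrt(7777) - 430)**2 = (-430 + 4*sqrt(7777))**2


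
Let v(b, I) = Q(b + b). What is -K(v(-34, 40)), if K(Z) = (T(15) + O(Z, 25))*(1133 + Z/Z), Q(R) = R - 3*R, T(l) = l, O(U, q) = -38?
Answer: 26082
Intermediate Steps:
Q(R) = -2*R
v(b, I) = -4*b (v(b, I) = -2*(b + b) = -4*b)
K(Z) = -26082 (K(Z) = (15 - 38)*(1133 + Z/Z) = -23*(1133 + 1) = -23*1134 = -26082)
-K(v(-34, 40)) = -1*(-26082) = 26082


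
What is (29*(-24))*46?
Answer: -32016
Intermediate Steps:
(29*(-24))*46 = -696*46 = -32016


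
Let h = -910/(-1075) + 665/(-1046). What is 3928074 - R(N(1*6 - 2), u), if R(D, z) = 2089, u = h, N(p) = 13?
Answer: 3925985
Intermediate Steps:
h = 47397/224890 (h = -910*(-1/1075) + 665*(-1/1046) = 182/215 - 665/1046 = 47397/224890 ≈ 0.21076)
u = 47397/224890 ≈ 0.21076
3928074 - R(N(1*6 - 2), u) = 3928074 - 1*2089 = 3928074 - 2089 = 3925985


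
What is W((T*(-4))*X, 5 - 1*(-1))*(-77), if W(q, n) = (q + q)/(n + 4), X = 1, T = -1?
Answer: -308/5 ≈ -61.600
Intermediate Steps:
W(q, n) = 2*q/(4 + n) (W(q, n) = (2*q)/(4 + n) = 2*q/(4 + n))
W((T*(-4))*X, 5 - 1*(-1))*(-77) = (2*(-1*(-4)*1)/(4 + (5 - 1*(-1))))*(-77) = (2*(4*1)/(4 + (5 + 1)))*(-77) = (2*4/(4 + 6))*(-77) = (2*4/10)*(-77) = (2*4*(1/10))*(-77) = (4/5)*(-77) = -308/5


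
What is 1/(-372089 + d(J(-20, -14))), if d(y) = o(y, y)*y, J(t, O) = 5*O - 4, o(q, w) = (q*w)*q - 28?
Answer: 1/29616559 ≈ 3.3765e-8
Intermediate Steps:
o(q, w) = -28 + w*q**2 (o(q, w) = w*q**2 - 28 = -28 + w*q**2)
J(t, O) = -4 + 5*O
d(y) = y*(-28 + y**3) (d(y) = (-28 + y*y**2)*y = (-28 + y**3)*y = y*(-28 + y**3))
1/(-372089 + d(J(-20, -14))) = 1/(-372089 + (-4 + 5*(-14))*(-28 + (-4 + 5*(-14))**3)) = 1/(-372089 + (-4 - 70)*(-28 + (-4 - 70)**3)) = 1/(-372089 - 74*(-28 + (-74)**3)) = 1/(-372089 - 74*(-28 - 405224)) = 1/(-372089 - 74*(-405252)) = 1/(-372089 + 29988648) = 1/29616559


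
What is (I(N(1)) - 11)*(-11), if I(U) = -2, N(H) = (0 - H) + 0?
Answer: 143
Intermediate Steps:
N(H) = -H (N(H) = -H + 0 = -H)
(I(N(1)) - 11)*(-11) = (-2 - 11)*(-11) = -13*(-11) = 143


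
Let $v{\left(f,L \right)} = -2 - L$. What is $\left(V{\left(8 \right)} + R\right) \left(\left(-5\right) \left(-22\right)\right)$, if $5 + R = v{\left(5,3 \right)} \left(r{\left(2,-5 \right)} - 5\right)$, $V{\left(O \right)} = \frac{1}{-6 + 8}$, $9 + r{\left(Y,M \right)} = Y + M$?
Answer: $8855$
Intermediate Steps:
$r{\left(Y,M \right)} = -9 + M + Y$ ($r{\left(Y,M \right)} = -9 + \left(Y + M\right) = -9 + \left(M + Y\right) = -9 + M + Y$)
$V{\left(O \right)} = \frac{1}{2}$
$R = 80$ ($R = -5 + \left(-2 - 3\right) \left(\left(-9 - 5 + 2\right) - 5\right) = -5 + \left(-2 - 3\right) \left(-12 - 5\right) = -5 - -85 = -5 + 85 = 80$)
$\left(V{\left(8 \right)} + R\right) \left(\left(-5\right) \left(-22\right)\right) = \left(\frac{1}{2} + 80\right) \left(\left(-5\right) \left(-22\right)\right) = \frac{161}{2} \cdot 110 = 8855$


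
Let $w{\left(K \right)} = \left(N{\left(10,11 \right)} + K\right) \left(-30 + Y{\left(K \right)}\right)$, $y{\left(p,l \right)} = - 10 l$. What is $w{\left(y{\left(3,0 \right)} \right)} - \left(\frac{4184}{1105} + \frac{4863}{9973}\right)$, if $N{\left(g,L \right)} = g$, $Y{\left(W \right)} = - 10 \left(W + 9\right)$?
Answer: $- \frac{13271298647}{11020165} \approx -1204.3$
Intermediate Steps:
$Y{\left(W \right)} = -90 - 10 W$ ($Y{\left(W \right)} = - 10 \left(9 + W\right) = -90 - 10 W$)
$w{\left(K \right)} = \left(-120 - 10 K\right) \left(10 + K\right)$ ($w{\left(K \right)} = \left(10 + K\right) \left(-30 - \left(90 + 10 K\right)\right) = \left(10 + K\right) \left(-120 - 10 K\right) = \left(-120 - 10 K\right) \left(10 + K\right)$)
$w{\left(y{\left(3,0 \right)} \right)} - \left(\frac{4184}{1105} + \frac{4863}{9973}\right) = \left(-1200 - 220 \left(\left(-10\right) 0\right) - 10 \left(\left(-10\right) 0\right)^{2}\right) - \left(\frac{4184}{1105} + \frac{4863}{9973}\right) = \left(-1200 - 0 - 10 \cdot 0^{2}\right) - \frac{47100647}{11020165} = \left(-1200 + 0 - 0\right) - \frac{47100647}{11020165} = \left(-1200 + 0 + 0\right) - \frac{47100647}{11020165} = -1200 - \frac{47100647}{11020165} = - \frac{13271298647}{11020165}$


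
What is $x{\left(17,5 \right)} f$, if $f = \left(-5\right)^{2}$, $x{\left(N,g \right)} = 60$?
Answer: $1500$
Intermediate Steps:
$f = 25$
$x{\left(17,5 \right)} f = 60 \cdot 25 = 1500$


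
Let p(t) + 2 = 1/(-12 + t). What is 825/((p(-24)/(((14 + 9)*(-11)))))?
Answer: 7514100/73 ≈ 1.0293e+5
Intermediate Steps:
p(t) = -2 + 1/(-12 + t)
825/((p(-24)/(((14 + 9)*(-11))))) = 825/((((25 - 2*(-24))/(-12 - 24))/(((14 + 9)*(-11))))) = 825/((((25 + 48)/(-36))/((23*(-11))))) = 825/((-1/36*73/(-253))) = 825/((-73/36*(-1/253))) = 825/(73/9108) = 825*(9108/73) = 7514100/73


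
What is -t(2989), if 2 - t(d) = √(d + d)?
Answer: -2 + 7*√122 ≈ 75.318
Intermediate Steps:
t(d) = 2 - √2*√d (t(d) = 2 - √(d + d) = 2 - √(2*d) = 2 - √2*√d)
-t(2989) = -(2 - √2*√2989) = -(2 - √2*7*√61) = -(2 - 7*√122) = -2 + 7*√122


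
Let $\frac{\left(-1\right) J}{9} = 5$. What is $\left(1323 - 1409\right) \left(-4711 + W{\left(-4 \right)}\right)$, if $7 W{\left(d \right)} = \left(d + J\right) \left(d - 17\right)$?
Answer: $392504$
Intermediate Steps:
$J = -45$ ($J = \left(-9\right) 5 = -45$)
$W{\left(d \right)} = \frac{\left(-45 + d\right) \left(-17 + d\right)}{7}$ ($W{\left(d \right)} = \frac{\left(d - 45\right) \left(d - 17\right)}{7} = \frac{\left(-45 + d\right) \left(-17 + d\right)}{7}$)
$\left(1323 - 1409\right) \left(-4711 + W{\left(-4 \right)}\right) = \left(1323 - 1409\right) \left(-4711 + \left(\frac{765}{7} - - \frac{248}{7} + \frac{\left(-4\right)^{2}}{7}\right)\right) = - 86 \left(-4711 + \left(\frac{765}{7} + \frac{248}{7} + \frac{1}{7} \cdot 16\right)\right) = - 86 \left(-4711 + \left(\frac{765}{7} + \frac{248}{7} + \frac{16}{7}\right)\right) = - 86 \left(-4711 + 147\right) = \left(-86\right) \left(-4564\right) = 392504$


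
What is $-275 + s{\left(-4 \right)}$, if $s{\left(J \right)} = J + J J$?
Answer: $-263$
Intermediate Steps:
$s{\left(J \right)} = J + J^{2}$
$-275 + s{\left(-4 \right)} = -275 - 4 \left(1 - 4\right) = -275 - -12 = -275 + 12 = -263$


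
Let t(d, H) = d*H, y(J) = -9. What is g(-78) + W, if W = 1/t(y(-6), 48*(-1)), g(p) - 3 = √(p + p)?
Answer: 1297/432 + 2*I*√39 ≈ 3.0023 + 12.49*I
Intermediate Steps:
g(p) = 3 + √2*√p (g(p) = 3 + √(p + p) = 3 + √(2*p) = 3 + √2*√p)
t(d, H) = H*d
W = 1/432 (W = 1/((48*(-1))*(-9)) = 1/(-48*(-9)) = 1/432 ≈ 0.0023148)
g(-78) + W = (3 + √2*√(-78)) + 1/432 = (3 + √2*(I*√78)) + 1/432 = (3 + 2*I*√39) + 1/432 = 1297/432 + 2*I*√39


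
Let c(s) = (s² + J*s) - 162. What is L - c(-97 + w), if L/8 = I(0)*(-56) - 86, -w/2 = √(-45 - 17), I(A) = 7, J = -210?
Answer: -33193 - 808*I*√62 ≈ -33193.0 - 6362.2*I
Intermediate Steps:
w = -2*I*√62 (w = -2*√(-45 - 17) = -2*I*√62 ≈ -15.748*I)
L = -3824 (L = 8*(7*(-56) - 86) = 8*(-392 - 86) = 8*(-478) = -3824)
c(s) = -162 + s² - 210*s (c(s) = (s² - 210*s) - 162 = -162 + s² - 210*s)
L - c(-97 + w) = -3824 - (-162 + (-97 - 2*I*√62)² - 210*(-97 - 2*I*√62)) = -3824 - (-162 + (-97 - 2*I*√62)² + (20370 + 420*I*√62)) = -3824 - (20208 + (-97 - 2*I*√62)² + 420*I*√62) = -3824 + (-20208 - (-97 - 2*I*√62)² - 420*I*√62) = -24032 - (-97 - 2*I*√62)² - 420*I*√62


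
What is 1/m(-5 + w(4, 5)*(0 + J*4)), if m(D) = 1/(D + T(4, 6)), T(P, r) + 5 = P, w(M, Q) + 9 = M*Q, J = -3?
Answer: -138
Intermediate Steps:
w(M, Q) = -9 + M*Q
T(P, r) = -5 + P
m(D) = 1/(-1 + D) (m(D) = 1/(D + (-5 + 4)) = 1/(D - 1) = 1/(-1 + D))
1/m(-5 + w(4, 5)*(0 + J*4)) = 1/(1/(-1 + (-5 + (-9 + 4*5)*(0 - 3*4)))) = 1/(1/(-1 + (-5 + (-9 + 20)*(0 - 12)))) = 1/(1/(-1 + (-5 + 11*(-12)))) = 1/(1/(-1 + (-5 - 132))) = 1/(1/(-1 - 137)) = 1/(1/(-138)) = 1/(-1/138) = -138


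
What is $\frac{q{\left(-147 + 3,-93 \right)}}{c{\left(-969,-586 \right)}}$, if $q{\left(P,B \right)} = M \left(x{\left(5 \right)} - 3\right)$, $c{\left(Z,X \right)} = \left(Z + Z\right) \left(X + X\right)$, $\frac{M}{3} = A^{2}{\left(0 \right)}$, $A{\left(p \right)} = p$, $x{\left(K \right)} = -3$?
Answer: $0$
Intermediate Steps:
$M = 0$ ($M = 3 \cdot 0^{2} = 3 \cdot 0 = 0$)
$c{\left(Z,X \right)} = 4 X Z$ ($c{\left(Z,X \right)} = 2 Z 2 X = 4 X Z$)
$q{\left(P,B \right)} = 0$ ($q{\left(P,B \right)} = 0 \left(-3 - 3\right) = 0 \left(-6\right) = 0$)
$\frac{q{\left(-147 + 3,-93 \right)}}{c{\left(-969,-586 \right)}} = \frac{0}{4 \left(-586\right) \left(-969\right)} = \frac{0}{2271336} = 0 \cdot \frac{1}{2271336} = 0$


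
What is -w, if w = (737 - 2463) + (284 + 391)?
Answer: 1051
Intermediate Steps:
w = -1051 (w = -1726 + 675 = -1051)
-w = -1*(-1051) = 1051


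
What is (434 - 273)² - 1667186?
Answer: -1641265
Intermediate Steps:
(434 - 273)² - 1667186 = 161² - 1667186 = 25921 - 1667186 = -1641265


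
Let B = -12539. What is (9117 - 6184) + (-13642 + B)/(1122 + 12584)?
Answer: 40173517/13706 ≈ 2931.1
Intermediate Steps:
(9117 - 6184) + (-13642 + B)/(1122 + 12584) = (9117 - 6184) + (-13642 - 12539)/(1122 + 12584) = 2933 - 26181/13706 = 40173517/13706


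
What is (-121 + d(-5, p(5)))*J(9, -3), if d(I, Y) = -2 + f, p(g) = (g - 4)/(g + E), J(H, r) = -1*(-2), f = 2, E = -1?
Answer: -242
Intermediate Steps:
J(H, r) = 2
p(g) = (-4 + g)/(-1 + g) (p(g) = (g - 4)/(g - 1) = (-4 + g)/(-1 + g))
d(I, Y) = 0 (d(I, Y) = -2 + 2 = 0)
(-121 + d(-5, p(5)))*J(9, -3) = (-121 + 0)*2 = -121*2 = -242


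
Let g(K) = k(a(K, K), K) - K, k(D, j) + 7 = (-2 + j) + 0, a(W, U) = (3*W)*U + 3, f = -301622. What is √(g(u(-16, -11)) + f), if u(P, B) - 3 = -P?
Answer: I*√301631 ≈ 549.21*I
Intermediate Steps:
a(W, U) = 3 + 3*U*W (a(W, U) = 3*U*W + 3 = 3 + 3*U*W)
k(D, j) = -9 + j (k(D, j) = -7 + ((-2 + j) + 0) = -7 + (-2 + j) = -9 + j)
u(P, B) = 3 - P
g(K) = -9 (g(K) = (-9 + K) - K = -9)
√(g(u(-16, -11)) + f) = √(-9 - 301622) = √(-301631) = I*√301631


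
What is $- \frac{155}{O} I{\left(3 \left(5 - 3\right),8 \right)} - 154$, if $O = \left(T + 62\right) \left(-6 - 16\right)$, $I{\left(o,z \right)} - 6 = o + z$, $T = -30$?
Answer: $- \frac{26329}{176} \approx -149.6$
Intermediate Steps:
$I{\left(o,z \right)} = 6 + o + z$ ($I{\left(o,z \right)} = 6 + \left(o + z\right) = 6 + o + z$)
$O = -704$ ($O = \left(-30 + 62\right) \left(-6 - 16\right) = 32 \left(-22\right) = -704$)
$- \frac{155}{O} I{\left(3 \left(5 - 3\right),8 \right)} - 154 = - \frac{155}{-704} \left(6 + 3 \left(5 - 3\right) + 8\right) - 154 = \left(-155\right) \left(- \frac{1}{704}\right) \left(6 + 3 \cdot 2 + 8\right) - 154 = \frac{155 \left(6 + 6 + 8\right)}{704} - 154 = \frac{155}{704} \cdot 20 - 154 = \frac{775}{176} - 154 = - \frac{26329}{176}$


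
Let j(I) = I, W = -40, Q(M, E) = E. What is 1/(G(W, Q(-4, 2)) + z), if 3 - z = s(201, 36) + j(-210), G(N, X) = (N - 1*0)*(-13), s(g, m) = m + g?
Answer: 1/496 ≈ 0.0020161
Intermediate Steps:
s(g, m) = g + m
G(N, X) = -13*N (G(N, X) = (N + 0)*(-13) = N*(-13) = -13*N)
z = -24 (z = 3 - ((201 + 36) - 210) = 3 - (237 - 210) = 3 - 1*27 = 3 - 27 = -24)
1/(G(W, Q(-4, 2)) + z) = 1/(-13*(-40) - 24) = 1/(520 - 24) = 1/496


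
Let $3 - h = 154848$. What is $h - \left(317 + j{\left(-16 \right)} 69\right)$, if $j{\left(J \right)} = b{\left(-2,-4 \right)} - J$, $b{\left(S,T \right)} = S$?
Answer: $-156128$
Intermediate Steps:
$j{\left(J \right)} = -2 - J$
$h = -154845$ ($h = 3 - 154848 = -154845$)
$h - \left(317 + j{\left(-16 \right)} 69\right) = -154845 - \left(317 + \left(-2 - -16\right) 69\right) = -154845 - \left(317 + \left(-2 + 16\right) 69\right) = -154845 - \left(317 + 14 \cdot 69\right) = -154845 - \left(317 + 966\right) = -154845 - 1283 = -156128$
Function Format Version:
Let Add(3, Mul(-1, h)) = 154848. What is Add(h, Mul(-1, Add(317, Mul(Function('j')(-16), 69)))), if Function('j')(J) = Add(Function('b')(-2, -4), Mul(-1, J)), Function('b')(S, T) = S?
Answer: -156128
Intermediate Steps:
Function('j')(J) = Add(-2, Mul(-1, J))
h = -154845 (h = Add(3, Mul(-1, 154848)) = Add(3, -154848) = -154845)
Add(h, Mul(-1, Add(317, Mul(Function('j')(-16), 69)))) = Add(-154845, Mul(-1, Add(317, Mul(Add(-2, Mul(-1, -16)), 69)))) = Add(-154845, Mul(-1, Add(317, Mul(Add(-2, 16), 69)))) = Add(-154845, Mul(-1, Add(317, Mul(14, 69)))) = Add(-154845, Mul(-1, Add(317, 966))) = Add(-154845, Mul(-1, 1283)) = Add(-154845, -1283) = -156128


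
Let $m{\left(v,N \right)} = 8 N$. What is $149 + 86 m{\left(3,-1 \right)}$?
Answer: $-539$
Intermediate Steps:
$149 + 86 m{\left(3,-1 \right)} = 149 + 86 \cdot 8 \left(-1\right) = 149 + 86 \left(-8\right) = 149 - 688 = -539$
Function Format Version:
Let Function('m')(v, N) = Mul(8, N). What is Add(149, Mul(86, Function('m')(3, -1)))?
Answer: -539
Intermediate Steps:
Add(149, Mul(86, Function('m')(3, -1))) = Add(149, Mul(86, Mul(8, -1))) = Add(149, Mul(86, -8)) = Add(149, -688) = -539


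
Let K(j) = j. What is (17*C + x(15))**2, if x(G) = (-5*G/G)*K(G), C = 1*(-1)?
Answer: 8464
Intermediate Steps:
C = -1
x(G) = -5*G (x(G) = (-5*G/G)*G = (-5*1)*G = -5*G)
(17*C + x(15))**2 = (17*(-1) - 5*15)**2 = (-17 - 75)**2 = (-92)**2 = 8464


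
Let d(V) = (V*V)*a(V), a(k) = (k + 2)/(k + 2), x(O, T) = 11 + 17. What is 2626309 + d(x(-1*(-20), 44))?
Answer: 2627093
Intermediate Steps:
x(O, T) = 28
a(k) = 1 (a(k) = (2 + k)/(2 + k) = 1)
d(V) = V² (d(V) = (V*V)*1 = V²*1 = V²)
2626309 + d(x(-1*(-20), 44)) = 2626309 + 28² = 2626309 + 784 = 2627093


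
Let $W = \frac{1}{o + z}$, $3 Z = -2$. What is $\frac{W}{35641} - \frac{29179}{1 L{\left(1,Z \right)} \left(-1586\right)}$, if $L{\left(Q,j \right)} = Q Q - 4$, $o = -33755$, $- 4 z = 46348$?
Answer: $- \frac{3929521880708}{640757569023} \approx -6.1326$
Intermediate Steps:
$z = -11587$ ($z = \left(- \frac{1}{4}\right) 46348 = -11587$)
$Z = - \frac{2}{3}$ ($Z = \frac{1}{3} \left(-2\right) = - \frac{2}{3} \approx -0.66667$)
$L{\left(Q,j \right)} = -4 + Q^{2}$ ($L{\left(Q,j \right)} = Q^{2} - 4 = -4 + Q^{2}$)
$W = - \frac{1}{45342}$ ($W = \frac{1}{-33755 - 11587} = \frac{1}{-45342} = - \frac{1}{45342} \approx -2.2055 \cdot 10^{-5}$)
$\frac{W}{35641} - \frac{29179}{1 L{\left(1,Z \right)} \left(-1586\right)} = - \frac{1}{45342 \cdot 35641} - \frac{29179}{1 \left(-4 + 1^{2}\right) \left(-1586\right)} = \left(- \frac{1}{45342}\right) \frac{1}{35641} - \frac{29179}{1 \left(-4 + 1\right) \left(-1586\right)} = - \frac{1}{1616034222} - \frac{29179}{1 \left(-3\right) \left(-1586\right)} = - \frac{1}{1616034222} - \frac{29179}{\left(-3\right) \left(-1586\right)} = - \frac{1}{1616034222} - \frac{29179}{4758} = - \frac{3929521880708}{640757569023}$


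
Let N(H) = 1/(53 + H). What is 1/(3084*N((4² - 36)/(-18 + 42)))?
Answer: 313/18504 ≈ 0.016915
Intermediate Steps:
1/(3084*N((4² - 36)/(-18 + 42))) = 1/(3084*(1/(53 + (4² - 36)/(-18 + 42)))) = 1/(3084*(1/(53 + (16 - 36)/24))) = 1/(3084*(1/(53 - 20*1/24))) = 1/(3084*(1/(53 - ⅚))) = 1/(3084*(1/(313/6))) = 1/(3084*(6/313)) = (1/3084)*(313/6) = 313/18504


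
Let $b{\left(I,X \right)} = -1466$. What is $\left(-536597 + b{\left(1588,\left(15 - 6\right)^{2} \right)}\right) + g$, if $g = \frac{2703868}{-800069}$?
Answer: $- \frac{430490230215}{800069} \approx -5.3807 \cdot 10^{5}$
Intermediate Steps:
$g = - \frac{2703868}{800069}$ ($g = 2703868 \left(- \frac{1}{800069}\right) = - \frac{2703868}{800069} \approx -3.3795$)
$\left(-536597 + b{\left(1588,\left(15 - 6\right)^{2} \right)}\right) + g = \left(-536597 - 1466\right) - \frac{2703868}{800069} = -538063 - \frac{2703868}{800069} = - \frac{430490230215}{800069}$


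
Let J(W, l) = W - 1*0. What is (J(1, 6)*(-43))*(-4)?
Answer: 172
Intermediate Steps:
J(W, l) = W (J(W, l) = W + 0 = W)
(J(1, 6)*(-43))*(-4) = (1*(-43))*(-4) = -43*(-4) = 172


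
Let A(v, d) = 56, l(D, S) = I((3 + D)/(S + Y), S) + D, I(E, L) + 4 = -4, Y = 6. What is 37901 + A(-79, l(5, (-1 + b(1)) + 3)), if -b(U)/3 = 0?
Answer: 37957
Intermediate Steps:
b(U) = 0 (b(U) = -3*0 = 0)
I(E, L) = -8 (I(E, L) = -4 - 4 = -8)
l(D, S) = -8 + D
37901 + A(-79, l(5, (-1 + b(1)) + 3)) = 37901 + 56 = 37957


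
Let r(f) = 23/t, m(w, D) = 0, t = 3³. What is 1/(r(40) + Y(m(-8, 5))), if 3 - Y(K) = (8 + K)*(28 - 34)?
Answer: 27/1400 ≈ 0.019286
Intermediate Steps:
t = 27
Y(K) = 51 + 6*K (Y(K) = 3 - (8 + K)*(28 - 34) = 3 - (8 + K)*(-6) = 3 - (-48 - 6*K) = 3 + (48 + 6*K) = 51 + 6*K)
r(f) = 23/27
1/(r(40) + Y(m(-8, 5))) = 1/(23/27 + (51 + 6*0)) = 1/(23/27 + (51 + 0)) = 1/(23/27 + 51) = 1/(1400/27) = 27/1400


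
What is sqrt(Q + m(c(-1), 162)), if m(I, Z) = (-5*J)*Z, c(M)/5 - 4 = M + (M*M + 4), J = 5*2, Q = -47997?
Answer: 3*I*sqrt(6233) ≈ 236.85*I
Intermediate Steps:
J = 10
c(M) = 40 + 5*M + 5*M**2 (c(M) = 20 + 5*(M + (M*M + 4)) = 20 + 5*(M + (M**2 + 4)) = 20 + 5*(M + (4 + M**2)) = 20 + 5*(4 + M + M**2) = 20 + (20 + 5*M + 5*M**2) = 40 + 5*M + 5*M**2)
m(I, Z) = -50*Z (m(I, Z) = (-5*10)*Z = -50*Z)
sqrt(Q + m(c(-1), 162)) = sqrt(-47997 - 50*162) = sqrt(-47997 - 8100) = sqrt(-56097) = 3*I*sqrt(6233)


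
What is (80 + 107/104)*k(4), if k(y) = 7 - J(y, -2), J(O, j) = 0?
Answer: 58989/104 ≈ 567.20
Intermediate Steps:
k(y) = 7 (k(y) = 7 - 1*0 = 7 + 0 = 7)
(80 + 107/104)*k(4) = (80 + 107/104)*7 = (8427/104)*7 = 58989/104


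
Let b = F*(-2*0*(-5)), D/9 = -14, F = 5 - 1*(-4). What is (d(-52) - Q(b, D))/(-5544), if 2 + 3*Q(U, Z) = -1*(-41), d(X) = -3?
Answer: 2/693 ≈ 0.0028860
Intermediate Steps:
F = 9 (F = 5 + 4 = 9)
D = -126 (D = 9*(-14) = -126)
b = 0 (b = 9*(-2*0*(-5)) = 9*(0*(-5)) = 9*0 = 0)
Q(U, Z) = 13 (Q(U, Z) = -2/3 + (-1*(-41))/3 = -2/3 + (1/3)*41 = -2/3 + 41/3 = 13)
(d(-52) - Q(b, D))/(-5544) = (-3 - 1*13)/(-5544) = (-3 - 13)*(-1/5544) = -16*(-1/5544) = 2/693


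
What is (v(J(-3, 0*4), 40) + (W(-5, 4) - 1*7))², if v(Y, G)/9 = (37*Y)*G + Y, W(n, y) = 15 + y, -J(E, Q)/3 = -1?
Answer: 1599920001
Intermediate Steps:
J(E, Q) = 3 (J(E, Q) = -3*(-1) = 3)
v(Y, G) = 9*Y + 333*G*Y (v(Y, G) = 9*((37*Y)*G + Y) = 9*(37*G*Y + Y) = 9*(Y + 37*G*Y) = 9*Y + 333*G*Y)
(v(J(-3, 0*4), 40) + (W(-5, 4) - 1*7))² = (9*3*(1 + 37*40) + ((15 + 4) - 1*7))² = (9*3*(1 + 1480) + (19 - 7))² = (9*3*1481 + 12)² = (39987 + 12)² = 39999² = 1599920001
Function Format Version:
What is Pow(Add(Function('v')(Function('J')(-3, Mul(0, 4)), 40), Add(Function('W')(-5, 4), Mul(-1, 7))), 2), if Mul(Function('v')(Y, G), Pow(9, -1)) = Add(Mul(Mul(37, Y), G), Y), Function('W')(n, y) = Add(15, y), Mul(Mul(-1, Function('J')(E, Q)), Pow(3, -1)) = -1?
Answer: 1599920001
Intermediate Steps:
Function('J')(E, Q) = 3 (Function('J')(E, Q) = Mul(-3, -1) = 3)
Function('v')(Y, G) = Add(Mul(9, Y), Mul(333, G, Y)) (Function('v')(Y, G) = Mul(9, Add(Mul(Mul(37, Y), G), Y)) = Mul(9, Add(Mul(37, G, Y), Y)) = Mul(9, Add(Y, Mul(37, G, Y))) = Add(Mul(9, Y), Mul(333, G, Y)))
Pow(Add(Function('v')(Function('J')(-3, Mul(0, 4)), 40), Add(Function('W')(-5, 4), Mul(-1, 7))), 2) = Pow(Add(Mul(9, 3, Add(1, Mul(37, 40))), Add(Add(15, 4), Mul(-1, 7))), 2) = Pow(Add(Mul(9, 3, Add(1, 1480)), Add(19, -7)), 2) = Pow(Add(Mul(9, 3, 1481), 12), 2) = Pow(Add(39987, 12), 2) = Pow(39999, 2) = 1599920001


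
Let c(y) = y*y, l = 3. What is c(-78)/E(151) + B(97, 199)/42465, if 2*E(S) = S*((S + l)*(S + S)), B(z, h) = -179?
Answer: -185087653/74554823805 ≈ -0.0024826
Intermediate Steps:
c(y) = y²
E(S) = S²*(3 + S) (E(S) = (S*((S + 3)*(S + S)))/2 = (S*((3 + S)*(2*S)))/2 = (S*(2*S*(3 + S)))/2 = (2*S²*(3 + S))/2 = S²*(3 + S))
c(-78)/E(151) + B(97, 199)/42465 = (-78)²/((151²*(3 + 151))) - 179/42465 = 6084/((22801*154)) - 179*1/42465 = 6084/3511354 - 179/42465 = 6084*(1/3511354) - 179/42465 = 3042/1755677 - 179/42465 = -185087653/74554823805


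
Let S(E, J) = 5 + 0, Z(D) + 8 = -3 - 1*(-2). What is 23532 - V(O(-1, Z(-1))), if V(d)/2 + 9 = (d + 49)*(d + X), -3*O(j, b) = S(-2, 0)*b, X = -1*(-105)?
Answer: 8190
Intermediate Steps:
Z(D) = -9 (Z(D) = -8 + (-3 - 1*(-2)) = -8 + (-3 + 2) = -8 - 1 = -9)
S(E, J) = 5
X = 105
O(j, b) = -5*b/3
V(d) = -18 + 2*(49 + d)*(105 + d) (V(d) = -18 + 2*((d + 49)*(d + 105)) = -18 + 2*((49 + d)*(105 + d)) = -18 + 2*(49 + d)*(105 + d))
23532 - V(O(-1, Z(-1))) = 23532 - (10272 + 2*(-5/3*(-9))² + 308*(-5/3*(-9))) = 23532 - (10272 + 2*15² + 308*15) = 23532 - (10272 + 2*225 + 4620) = 23532 - (10272 + 450 + 4620) = 23532 - 1*15342 = 23532 - 15342 = 8190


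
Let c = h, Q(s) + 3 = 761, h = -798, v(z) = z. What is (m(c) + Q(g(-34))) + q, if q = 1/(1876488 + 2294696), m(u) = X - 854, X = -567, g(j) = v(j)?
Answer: -2765494991/4171184 ≈ -663.00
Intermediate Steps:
g(j) = j
Q(s) = 758 (Q(s) = -3 + 761 = 758)
c = -798
m(u) = -1421 (m(u) = -567 - 854 = -1421)
q = 1/4171184 ≈ 2.3974e-7
(m(c) + Q(g(-34))) + q = (-1421 + 758) + 1/4171184 = -663 + 1/4171184 = -2765494991/4171184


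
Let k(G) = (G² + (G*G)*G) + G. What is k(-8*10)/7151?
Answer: -505680/7151 ≈ -70.715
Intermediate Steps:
k(G) = G + G² + G³ (k(G) = (G² + G²*G) + G = (G² + G³) + G = G + G² + G³)
k(-8*10)/7151 = ((-8*10)*(1 - 8*10 + (-8*10)²))/7151 = -80*(1 - 80 + (-80)²)*(1/7151) = -80*(1 - 80 + 6400)*(1/7151) = -80*6321*(1/7151) = -505680*1/7151 = -505680/7151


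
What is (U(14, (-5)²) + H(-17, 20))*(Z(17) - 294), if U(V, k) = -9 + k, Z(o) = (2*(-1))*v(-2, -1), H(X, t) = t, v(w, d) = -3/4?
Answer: -10530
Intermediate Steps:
v(w, d) = -¾ (v(w, d) = -3*¼ = -¾)
Z(o) = 3/2 (Z(o) = (2*(-1))*(-¾) = -2*(-¾) = 3/2)
(U(14, (-5)²) + H(-17, 20))*(Z(17) - 294) = ((-9 + (-5)²) + 20)*(3/2 - 294) = ((-9 + 25) + 20)*(-585/2) = (16 + 20)*(-585/2) = 36*(-585/2) = -10530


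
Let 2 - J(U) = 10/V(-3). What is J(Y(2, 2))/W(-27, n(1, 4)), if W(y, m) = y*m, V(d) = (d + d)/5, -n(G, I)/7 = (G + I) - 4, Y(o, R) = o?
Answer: 31/567 ≈ 0.054674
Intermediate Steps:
n(G, I) = 28 - 7*G - 7*I (n(G, I) = -7*((G + I) - 4) = -7*(-4 + G + I) = 28 - 7*G - 7*I)
V(d) = 2*d/5 (V(d) = (2*d)/5 = 2*d/5)
W(y, m) = m*y
J(U) = 31/3 (J(U) = 2 - 10/((⅖)*(-3)) = 2 - 10/(-6/5) = 2 - 10*(-5)/6 = 2 - 1*(-25/3) = 2 + 25/3 = 31/3)
J(Y(2, 2))/W(-27, n(1, 4)) = 31/(3*(((28 - 7*1 - 7*4)*(-27)))) = 31/(3*(((28 - 7 - 28)*(-27)))) = 31/(3*((-7*(-27)))) = (31/3)/189 = (31/3)*(1/189) = 31/567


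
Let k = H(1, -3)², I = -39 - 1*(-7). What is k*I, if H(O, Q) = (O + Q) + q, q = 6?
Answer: -512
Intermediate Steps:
H(O, Q) = 6 + O + Q (H(O, Q) = (O + Q) + 6 = 6 + O + Q)
I = -32 (I = -39 + 7 = -32)
k = 16 (k = (6 + 1 - 3)² = 4² = 16)
k*I = 16*(-32) = -512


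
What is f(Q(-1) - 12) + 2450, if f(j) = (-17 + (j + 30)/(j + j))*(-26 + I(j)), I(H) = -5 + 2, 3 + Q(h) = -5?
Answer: 11801/4 ≈ 2950.3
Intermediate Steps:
Q(h) = -8 (Q(h) = -3 - 5 = -8)
I(H) = -3
f(j) = 493 - 29*(30 + j)/(2*j) (f(j) = (-17 + (j + 30)/(j + j))*(-26 - 3) = (-17 + (30 + j)/((2*j)))*(-29) = (-17 + (30 + j)*(1/(2*j)))*(-29) = (-17 + (30 + j)/(2*j))*(-29) = 493 - 29*(30 + j)/(2*j))
f(Q(-1) - 12) + 2450 = (957/2 - 435/(-8 - 12)) + 2450 = (957/2 - 435/(-20)) + 2450 = (957/2 - 435*(-1/20)) + 2450 = (957/2 + 87/4) + 2450 = 2001/4 + 2450 = 11801/4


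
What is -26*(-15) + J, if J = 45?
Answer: 435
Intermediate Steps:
-26*(-15) + J = -26*(-15) + 45 = 390 + 45 = 435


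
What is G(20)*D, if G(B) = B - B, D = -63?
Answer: 0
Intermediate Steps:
G(B) = 0
G(20)*D = 0*(-63) = 0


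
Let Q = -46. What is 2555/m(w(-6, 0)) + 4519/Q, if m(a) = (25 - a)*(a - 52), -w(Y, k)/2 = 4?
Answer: -906515/9108 ≈ -99.530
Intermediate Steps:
w(Y, k) = -8 (w(Y, k) = -2*4 = -8)
m(a) = (-52 + a)*(25 - a) (m(a) = (25 - a)*(-52 + a) = (-52 + a)*(25 - a))
2555/m(w(-6, 0)) + 4519/Q = 2555/(-1300 - 1*(-8)**2 + 77*(-8)) + 4519/(-46) = 2555/(-1300 - 1*64 - 616) + 4519*(-1/46) = 2555/(-1300 - 64 - 616) - 4519/46 = 2555/(-1980) - 4519/46 = 2555*(-1/1980) - 4519/46 = -511/396 - 4519/46 = -906515/9108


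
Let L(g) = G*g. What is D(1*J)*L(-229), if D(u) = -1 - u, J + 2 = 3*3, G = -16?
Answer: -29312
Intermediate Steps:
J = 7 (J = -2 + 3*3 = -2 + 9 = 7)
L(g) = -16*g
D(1*J)*L(-229) = (-1 - 7)*(-16*(-229)) = (-1 - 1*7)*3664 = (-1 - 7)*3664 = -8*3664 = -29312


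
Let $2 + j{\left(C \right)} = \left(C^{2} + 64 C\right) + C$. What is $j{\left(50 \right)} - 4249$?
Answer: $1499$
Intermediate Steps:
$j{\left(C \right)} = -2 + C^{2} + 65 C$ ($j{\left(C \right)} = -2 + \left(\left(C^{2} + 64 C\right) + C\right) = -2 + \left(C^{2} + 65 C\right) = -2 + C^{2} + 65 C$)
$j{\left(50 \right)} - 4249 = \left(-2 + 50^{2} + 65 \cdot 50\right) - 4249 = \left(-2 + 2500 + 3250\right) - 4249 = 5748 - 4249 = 1499$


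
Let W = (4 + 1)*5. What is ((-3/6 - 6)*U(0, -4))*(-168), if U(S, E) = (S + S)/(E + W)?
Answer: 0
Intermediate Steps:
W = 25 (W = 5*5 = 25)
U(S, E) = 2*S/(25 + E) (U(S, E) = (S + S)/(E + 25) = (2*S)/(25 + E) = 2*S/(25 + E))
((-3/6 - 6)*U(0, -4))*(-168) = ((-3/6 - 6)*(2*0/(25 - 4)))*(-168) = ((-3*⅙ - 6)*(2*0/21))*(-168) = ((-½ - 6)*(2*0*(1/21)))*(-168) = -13/2*0*(-168) = 0*(-168) = 0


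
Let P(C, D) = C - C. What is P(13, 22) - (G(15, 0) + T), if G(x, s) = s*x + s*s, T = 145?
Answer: -145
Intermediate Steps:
P(C, D) = 0
G(x, s) = s² + s*x (G(x, s) = s*x + s² = s² + s*x)
P(13, 22) - (G(15, 0) + T) = 0 - (0*(0 + 15) + 145) = 0 - (0*15 + 145) = 0 - (0 + 145) = 0 - 1*145 = 0 - 145 = -145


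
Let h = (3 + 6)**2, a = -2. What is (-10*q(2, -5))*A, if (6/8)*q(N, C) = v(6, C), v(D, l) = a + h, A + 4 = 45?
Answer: -129560/3 ≈ -43187.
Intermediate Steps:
A = 41 (A = -4 + 45 = 41)
h = 81 (h = 9**2 = 81)
v(D, l) = 79 (v(D, l) = -2 + 81 = 79)
q(N, C) = 316/3 (q(N, C) = (4/3)*79 = 316/3)
(-10*q(2, -5))*A = -10*316/3*41 = -3160/3*41 = -129560/3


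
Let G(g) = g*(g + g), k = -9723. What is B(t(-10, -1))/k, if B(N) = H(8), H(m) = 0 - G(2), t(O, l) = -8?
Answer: 8/9723 ≈ 0.00082279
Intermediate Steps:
G(g) = 2*g² (G(g) = g*(2*g) = 2*g²)
H(m) = -8 (H(m) = 0 - 2*2² = 0 - 2*4 = 0 - 1*8 = 0 - 8 = -8)
B(N) = -8
B(t(-10, -1))/k = -8/(-9723) = -8*(-1/9723) = 8/9723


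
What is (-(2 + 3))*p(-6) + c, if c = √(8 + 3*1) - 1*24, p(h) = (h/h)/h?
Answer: -139/6 + √11 ≈ -19.850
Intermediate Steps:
p(h) = 1/h
c = -24 + √11 (c = √(8 + 3) - 24 = √11 - 24 = -24 + √11 ≈ -20.683)
(-(2 + 3))*p(-6) + c = -(2 + 3)/(-6) + (-24 + √11) = -1*5*(-⅙) + (-24 + √11) = -5*(-⅙) + (-24 + √11) = ⅚ + (-24 + √11) = -139/6 + √11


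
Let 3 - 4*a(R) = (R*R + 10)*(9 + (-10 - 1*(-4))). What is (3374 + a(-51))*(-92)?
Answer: -130318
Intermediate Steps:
a(R) = -27/4 - 3*R**2/4 (a(R) = 3/4 - (R*R + 10)*(9 + (-10 - 1*(-4)))/4 = 3/4 - (R**2 + 10)*(9 + (-10 + 4))/4 = 3/4 - (10 + R**2)*(9 - 6)/4 = 3/4 - (10 + R**2)*3/4 = 3/4 - (30 + 3*R**2)/4 = 3/4 + (-15/2 - 3*R**2/4) = -27/4 - 3*R**2/4)
(3374 + a(-51))*(-92) = (3374 + (-27/4 - 3/4*(-51)**2))*(-92) = (3374 + (-27/4 - 3/4*2601))*(-92) = (3374 + (-27/4 - 7803/4))*(-92) = (3374 - 3915/2)*(-92) = (2833/2)*(-92) = -130318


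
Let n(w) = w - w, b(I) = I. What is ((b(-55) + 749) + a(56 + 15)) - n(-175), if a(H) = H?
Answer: 765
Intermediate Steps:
n(w) = 0
((b(-55) + 749) + a(56 + 15)) - n(-175) = ((-55 + 749) + (56 + 15)) - 1*0 = (694 + 71) + 0 = 765 + 0 = 765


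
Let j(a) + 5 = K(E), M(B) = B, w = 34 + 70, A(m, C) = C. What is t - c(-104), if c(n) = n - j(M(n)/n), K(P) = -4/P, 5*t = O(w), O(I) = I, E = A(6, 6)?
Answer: 1787/15 ≈ 119.13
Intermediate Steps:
E = 6
w = 104
t = 104/5 (t = (⅕)*104 = 104/5 ≈ 20.800)
j(a) = -17/3 (j(a) = -5 - 4/6 = -5 - 4*⅙ = -5 - ⅔ = -17/3)
c(n) = 17/3 + n (c(n) = n - 1*(-17/3) = n + 17/3 = 17/3 + n)
t - c(-104) = 104/5 - (17/3 - 104) = 104/5 - 1*(-295/3) = 104/5 + 295/3 = 1787/15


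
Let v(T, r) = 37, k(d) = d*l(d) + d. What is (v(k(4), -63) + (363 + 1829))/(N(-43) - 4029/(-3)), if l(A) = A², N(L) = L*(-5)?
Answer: 2229/1558 ≈ 1.4307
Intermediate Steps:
N(L) = -5*L
k(d) = d + d³ (k(d) = d*d² + d = d³ + d = d + d³)
(v(k(4), -63) + (363 + 1829))/(N(-43) - 4029/(-3)) = (37 + (363 + 1829))/(-5*(-43) - 4029/(-3)) = (37 + 2192)/(215 - 4029*(-⅓)) = 2229/(215 + 1343) = 2229/1558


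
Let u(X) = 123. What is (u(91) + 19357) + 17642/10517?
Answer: 204888802/10517 ≈ 19482.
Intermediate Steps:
(u(91) + 19357) + 17642/10517 = (123 + 19357) + 17642/10517 = 19480 + 17642*(1/10517) = 19480 + 17642/10517 = 204888802/10517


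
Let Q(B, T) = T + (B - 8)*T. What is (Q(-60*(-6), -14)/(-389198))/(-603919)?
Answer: -2471/117522033481 ≈ -2.1026e-8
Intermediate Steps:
Q(B, T) = T + T*(-8 + B) (Q(B, T) = T + (-8 + B)*T = T + T*(-8 + B))
(Q(-60*(-6), -14)/(-389198))/(-603919) = (-14*(-7 - 60*(-6))/(-389198))/(-603919) = (-14*(-7 + 360)*(-1/389198))*(-1/603919) = (-14*353*(-1/389198))*(-1/603919) = -4942*(-1/389198)*(-1/603919) = (2471/194599)*(-1/603919) = -2471/117522033481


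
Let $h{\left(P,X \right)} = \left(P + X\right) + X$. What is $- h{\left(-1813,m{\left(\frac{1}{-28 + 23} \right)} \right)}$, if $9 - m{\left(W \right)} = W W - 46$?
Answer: $\frac{42577}{25} \approx 1703.1$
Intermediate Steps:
$m{\left(W \right)} = 55 - W^{2}$ ($m{\left(W \right)} = 9 - \left(W W - 46\right) = 9 - \left(W^{2} - 46\right) = 9 - \left(-46 + W^{2}\right) = 55 - W^{2}$)
$h{\left(P,X \right)} = P + 2 X$
$- h{\left(-1813,m{\left(\frac{1}{-28 + 23} \right)} \right)} = - (-1813 + 2 \left(55 - \left(\frac{1}{-28 + 23}\right)^{2}\right)) = - (-1813 + 2 \left(55 - \left(\frac{1}{-5}\right)^{2}\right)) = - (-1813 + 2 \left(55 - \left(- \frac{1}{5}\right)^{2}\right)) = - (-1813 + 2 \left(55 - \frac{1}{25}\right)) = - (-1813 + 2 \cdot \frac{1374}{25}) = - (-1813 + \frac{2748}{25}) = \left(-1\right) \left(- \frac{42577}{25}\right) = \frac{42577}{25}$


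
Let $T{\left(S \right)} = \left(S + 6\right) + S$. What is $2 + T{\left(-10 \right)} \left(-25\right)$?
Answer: $352$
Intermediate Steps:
$T{\left(S \right)} = 6 + 2 S$ ($T{\left(S \right)} = \left(6 + S\right) + S = 6 + 2 S$)
$2 + T{\left(-10 \right)} \left(-25\right) = 2 + \left(6 + 2 \left(-10\right)\right) \left(-25\right) = 2 + \left(6 - 20\right) \left(-25\right) = 2 - -350 = 2 + 350 = 352$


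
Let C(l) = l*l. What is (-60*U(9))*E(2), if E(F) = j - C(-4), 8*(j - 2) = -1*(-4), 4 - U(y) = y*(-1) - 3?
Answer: 12960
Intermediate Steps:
C(l) = l**2
U(y) = 7 + y (U(y) = 4 - (y*(-1) - 3) = 4 - (-y - 3) = 4 - (-3 - y) = 4 + (3 + y) = 7 + y)
j = 5/2 (j = 2 + (-1*(-4))/8 = 2 + (1/8)*4 = 2 + 1/2 = 5/2 ≈ 2.5000)
E(F) = -27/2 (E(F) = 5/2 - 1*(-4)**2 = 5/2 - 1*16 = 5/2 - 16 = -27/2)
(-60*U(9))*E(2) = -60*(7 + 9)*(-27/2) = -60*16*(-27/2) = -960*(-27/2) = 12960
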